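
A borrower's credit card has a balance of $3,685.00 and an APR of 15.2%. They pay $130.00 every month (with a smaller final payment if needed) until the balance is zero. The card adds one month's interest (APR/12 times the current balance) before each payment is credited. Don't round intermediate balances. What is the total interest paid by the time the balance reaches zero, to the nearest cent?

Monthly rate r = 15.2%/12 = 1.26667% = 0.0126667.
Payoff takes n = ⌈−ln(1 − rB₀/P)/ln(1+r)⌉ = ⌈35.338⌉ = 36 payments; the last is $44.15.
Total paid = 35·$130.00 + $44.15 = $4,594.15.
Total interest = total paid − principal = $4,594.15 − $3,685.00 = $909.15.

$909.15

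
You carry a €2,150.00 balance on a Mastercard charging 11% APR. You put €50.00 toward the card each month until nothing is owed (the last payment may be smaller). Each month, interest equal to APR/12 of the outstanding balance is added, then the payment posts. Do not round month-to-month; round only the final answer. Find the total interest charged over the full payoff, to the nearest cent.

Monthly rate r = 11%/12 = 0.916667% = 0.00916667.
Payoff takes n = ⌈−ln(1 − rB₀/P)/ln(1+r)⌉ = ⌈54.921⌉ = 55 payments; the last is €46.07.
Total paid = 54·€50.00 + €46.07 = €2,746.07.
Total interest = total paid − principal = €2,746.07 − €2,150.00 = €596.07.

€596.07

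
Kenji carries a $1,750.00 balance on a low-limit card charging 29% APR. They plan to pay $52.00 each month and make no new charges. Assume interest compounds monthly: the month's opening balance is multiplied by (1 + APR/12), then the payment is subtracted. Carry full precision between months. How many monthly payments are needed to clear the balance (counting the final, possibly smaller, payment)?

71 months

Monthly rate r = 29%/12 = 2.41667% = 0.0241667.
Recurrence: B ← B·(1+r) − $52.00.
Month 1: interest $42.29; balance after payment $1,740.29.
Month 2: interest $42.06; balance after payment $1,730.35.
Closed form: n = −ln(1 − rB₀/P)/ln(1+r) = −ln(0.1867)/ln(1.02417) ≈ 70.281, so the balance reaches zero during payment 71.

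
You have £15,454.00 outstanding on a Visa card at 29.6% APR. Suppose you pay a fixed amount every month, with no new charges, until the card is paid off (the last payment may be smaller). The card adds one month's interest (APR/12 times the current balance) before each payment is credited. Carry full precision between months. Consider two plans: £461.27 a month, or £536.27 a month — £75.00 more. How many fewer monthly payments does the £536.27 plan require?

21 fewer payments

Monthly rate r = 29.6%/12 = 2.46667% = 0.0246667.
At £461.27/mo: n = ⌈−ln(1 − rB₀/P)/ln(1+r)⌉ = 72 payments (last £397.88); total interest = total paid − £15,454.00 = £17,694.05.
At £536.27/mo: 51 payments (last £493.12); total interest £11,852.62.
Payments saved = 72 − 51 = 21.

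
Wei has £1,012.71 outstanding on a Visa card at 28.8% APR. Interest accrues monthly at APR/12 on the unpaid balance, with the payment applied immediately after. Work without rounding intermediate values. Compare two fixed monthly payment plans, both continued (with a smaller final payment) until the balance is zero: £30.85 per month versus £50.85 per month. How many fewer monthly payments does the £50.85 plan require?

Monthly rate r = 28.8%/12 = 2.4% = 0.024.
At £30.85/mo: n = ⌈−ln(1 − rB₀/P)/ln(1+r)⌉ = 66 payments (last £11.62); total interest = total paid − £1,012.71 = £1,004.16.
At £50.85/mo: 28 payments (last £20.93); total interest £381.17.
Payments saved = 66 − 28 = 38.

38 fewer payments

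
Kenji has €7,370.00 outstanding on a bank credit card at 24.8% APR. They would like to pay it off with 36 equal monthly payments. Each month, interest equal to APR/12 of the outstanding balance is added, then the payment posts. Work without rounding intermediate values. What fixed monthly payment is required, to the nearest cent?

€292.25

Monthly rate r = 24.8%/12 = 2.06667% = 0.0206667.
Level-payment amortization: P = B₀·r / (1 − (1+r)^(−n)) = 7370.00·0.0206667 / (1 − 1.02067^(−36)).
Denominator 1 − (1+r)^(−36) = 0.521173188.
P = 152.313 / 0.521173188 ≈ 292.25.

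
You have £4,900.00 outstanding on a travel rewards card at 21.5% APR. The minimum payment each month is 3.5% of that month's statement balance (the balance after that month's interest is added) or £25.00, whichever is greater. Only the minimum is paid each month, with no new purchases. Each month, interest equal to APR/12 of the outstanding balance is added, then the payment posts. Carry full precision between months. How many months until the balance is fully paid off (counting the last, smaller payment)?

149 months

Monthly rate r = 21.5%/12 = 1.79167% = 0.0179167.
While 3.5% of the post-interest balance exceeds £25.00, each month B ← (B·(1+r))·(1 − 0.035), i.e. B shrinks by the factor (1+r)·0.965 = 0.98229.
This holds for months 1–109. Entering month 110 the balance is £698.72; 3.5% of the post-interest balance is now below £25.00, so the flat £25.00 minimum applies from here.
From month 110 a fixed £25.00 at rate r clears £698.72 in 40 more payments. Total: 109 + 40 = 149 months.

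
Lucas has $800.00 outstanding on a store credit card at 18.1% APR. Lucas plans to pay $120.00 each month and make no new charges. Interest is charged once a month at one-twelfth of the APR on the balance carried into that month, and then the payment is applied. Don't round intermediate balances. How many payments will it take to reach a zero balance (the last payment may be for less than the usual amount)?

Monthly rate r = 18.1%/12 = 1.50833% = 0.0150833.
Recurrence: B ← B·(1+r) − $120.00.
Month 1: interest $12.07; balance after payment $692.07.
Month 2: interest $10.44; balance after payment $582.51.
Closed form: n = −ln(1 − rB₀/P)/ln(1+r) = −ln(0.89944)/ln(1.01508) ≈ 7.079, so the balance reaches zero during payment 8.

8 payments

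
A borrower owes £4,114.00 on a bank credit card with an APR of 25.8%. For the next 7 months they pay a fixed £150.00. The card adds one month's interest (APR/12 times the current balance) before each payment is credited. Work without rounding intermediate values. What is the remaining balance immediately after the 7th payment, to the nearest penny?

£3,654.35

Monthly rate r = 25.8%/12 = 2.15% = 0.0215.
Each month: B ← B·(1+r) − £150.00.
Month 1: interest £88.45; balance after payment £4,052.45.
Month 2: interest £87.13; balance after payment £3,989.58.
Month 3: interest £85.78; balance after payment £3,925.35.
Month 4: interest £84.40; balance after payment £3,859.75.
Month 5: interest £82.98; balance after payment £3,792.73.
Month 6: interest £81.54; balance after payment £3,724.28.
Month 7: interest £80.07; balance after payment £3,654.35.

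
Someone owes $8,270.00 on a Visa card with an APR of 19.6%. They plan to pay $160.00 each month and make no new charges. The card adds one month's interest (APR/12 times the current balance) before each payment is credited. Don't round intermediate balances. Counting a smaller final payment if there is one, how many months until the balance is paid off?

115 months

Monthly rate r = 19.6%/12 = 1.63333% = 0.0163333.
Recurrence: B ← B·(1+r) − $160.00.
Month 1: interest $135.08; balance after payment $8,245.08.
Month 2: interest $134.67; balance after payment $8,219.75.
Closed form: n = −ln(1 − rB₀/P)/ln(1+r) = −ln(0.15577)/ln(1.01633) ≈ 114.766, so the balance reaches zero during payment 115.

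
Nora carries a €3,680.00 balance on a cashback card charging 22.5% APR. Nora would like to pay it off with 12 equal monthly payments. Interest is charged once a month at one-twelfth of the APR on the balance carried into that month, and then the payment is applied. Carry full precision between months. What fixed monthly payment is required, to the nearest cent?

Monthly rate r = 22.5%/12 = 1.875% = 0.01875.
Level-payment amortization: P = B₀·r / (1 − (1+r)^(−n)) = 3680.00·0.01875 / (1 − 1.01875^(−12)).
Denominator 1 − (1+r)^(−12) = 0.19981844.
P = 69 / 0.19981844 ≈ 345.31.

€345.31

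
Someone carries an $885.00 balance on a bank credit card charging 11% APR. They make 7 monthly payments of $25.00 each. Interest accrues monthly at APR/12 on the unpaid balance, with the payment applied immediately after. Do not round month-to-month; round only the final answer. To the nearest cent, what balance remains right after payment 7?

$763.49

Monthly rate r = 11%/12 = 0.916667% = 0.00916667.
Each month: B ← B·(1+r) − $25.00.
Month 1: interest $8.11; balance after payment $868.11.
Month 2: interest $7.96; balance after payment $851.07.
Month 3: interest $7.80; balance after payment $833.87.
Month 4: interest $7.64; balance after payment $816.52.
Month 5: interest $7.48; balance after payment $799.00.
Month 6: interest $7.32; balance after payment $781.32.
Month 7: interest $7.16; balance after payment $763.49.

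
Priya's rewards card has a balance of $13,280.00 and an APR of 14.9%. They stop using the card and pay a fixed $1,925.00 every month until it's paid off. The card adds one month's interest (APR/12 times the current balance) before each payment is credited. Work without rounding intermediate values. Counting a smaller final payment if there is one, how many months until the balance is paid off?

Monthly rate r = 14.9%/12 = 1.24167% = 0.0124167.
Recurrence: B ← B·(1+r) − $1,925.00.
Month 1: interest $164.89; balance after payment $11,519.89.
Month 2: interest $143.04; balance after payment $9,737.93.
Closed form: n = −ln(1 − rB₀/P)/ln(1+r) = −ln(0.91434)/ln(1.01242) ≈ 7.257, so the balance reaches zero during payment 8.

8 months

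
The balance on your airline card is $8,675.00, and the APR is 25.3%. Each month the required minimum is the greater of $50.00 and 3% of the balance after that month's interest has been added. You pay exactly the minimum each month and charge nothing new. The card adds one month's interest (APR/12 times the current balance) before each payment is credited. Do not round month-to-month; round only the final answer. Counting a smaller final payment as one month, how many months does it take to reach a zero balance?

230 months

Monthly rate r = 25.3%/12 = 2.10833% = 0.0210833.
While 3% of the post-interest balance exceeds $50.00, each month B ← (B·(1+r))·(1 − 0.03), i.e. B shrinks by the factor (1+r)·0.97 = 0.99045.
This holds for months 1–175. Entering month 176 the balance is $1,618.19; 3% of the post-interest balance is now below $50.00, so the flat $50.00 minimum applies from here.
From month 176 a fixed $50.00 at rate r clears $1,618.19 in 55 more payments. Total: 175 + 55 = 230 months.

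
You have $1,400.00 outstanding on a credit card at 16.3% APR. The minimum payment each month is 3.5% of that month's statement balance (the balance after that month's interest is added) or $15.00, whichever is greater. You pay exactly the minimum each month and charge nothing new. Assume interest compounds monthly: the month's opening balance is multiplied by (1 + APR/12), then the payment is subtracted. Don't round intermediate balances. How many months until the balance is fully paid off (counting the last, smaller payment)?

Monthly rate r = 16.3%/12 = 1.35833% = 0.0135833.
While 3.5% of the post-interest balance exceeds $15.00, each month B ← (B·(1+r))·(1 − 0.035), i.e. B shrinks by the factor (1+r)·0.965 = 0.97811.
This holds for months 1–55. Entering month 56 the balance is $414.38; 3.5% of the post-interest balance is now below $15.00, so the flat $15.00 minimum applies from here.
From month 56 a fixed $15.00 at rate r clears $414.38 in 35 more payments. Total: 55 + 35 = 90 months.

90 months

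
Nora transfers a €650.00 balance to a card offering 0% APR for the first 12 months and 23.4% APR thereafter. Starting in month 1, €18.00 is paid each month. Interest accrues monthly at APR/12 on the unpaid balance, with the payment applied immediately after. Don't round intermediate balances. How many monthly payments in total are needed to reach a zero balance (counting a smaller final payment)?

45 months

Promo months 1–12 at r₀ = 0%/12 = 0; months 13+ at r₁ = 23.4%/12 = 0.0195.
After month 12 (no interest yet): B = €650.00 − 12·€18.00 = €434.00.
Then at r₁ with €18.00/mo: n₂ = −ln(1 − r₁·B/P)/ln(1+r₁) ≈ 32.89 → 33 more payments.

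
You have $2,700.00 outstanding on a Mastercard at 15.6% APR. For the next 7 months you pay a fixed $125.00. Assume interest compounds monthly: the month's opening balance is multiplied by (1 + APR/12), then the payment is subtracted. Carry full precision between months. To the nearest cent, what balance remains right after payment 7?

Monthly rate r = 15.6%/12 = 1.3% = 0.013.
Each month: B ← B·(1+r) − $125.00.
Month 1: interest $35.10; balance after payment $2,610.10.
Month 2: interest $33.93; balance after payment $2,519.03.
Month 3: interest $32.75; balance after payment $2,426.78.
Month 4: interest $31.55; balance after payment $2,333.33.
Month 5: interest $30.33; balance after payment $2,238.66.
Month 6: interest $29.10; balance after payment $2,142.76.
Month 7: interest $27.86; balance after payment $2,045.62.

$2,045.62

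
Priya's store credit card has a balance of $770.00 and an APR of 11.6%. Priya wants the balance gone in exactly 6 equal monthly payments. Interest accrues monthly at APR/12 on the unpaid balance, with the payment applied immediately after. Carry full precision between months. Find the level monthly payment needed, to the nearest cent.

Monthly rate r = 11.6%/12 = 0.966667% = 0.00966667.
Level-payment amortization: P = B₀·r / (1 − (1+r)^(−n)) = 770.00·0.00966667 / (1 − 1.00967^(−6)).
Denominator 1 − (1+r)^(−6) = 0.0560871719.
P = 7.44333 / 0.0560871719 ≈ 132.71.

$132.71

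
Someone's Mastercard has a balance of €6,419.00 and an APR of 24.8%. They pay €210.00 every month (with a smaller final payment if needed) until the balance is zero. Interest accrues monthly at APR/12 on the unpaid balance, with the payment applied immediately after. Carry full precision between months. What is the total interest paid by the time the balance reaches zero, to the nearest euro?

€3,836

Monthly rate r = 24.8%/12 = 2.06667% = 0.0206667.
Payoff takes n = ⌈−ln(1 − rB₀/P)/ln(1+r)⌉ = ⌈48.831⌉ = 49 payments; the last is €174.81.
Total paid = 48·€210.00 + €174.81 = €10,254.81.
Total interest = total paid − principal = €10,254.81 − €6,419.00 = €3,835.81.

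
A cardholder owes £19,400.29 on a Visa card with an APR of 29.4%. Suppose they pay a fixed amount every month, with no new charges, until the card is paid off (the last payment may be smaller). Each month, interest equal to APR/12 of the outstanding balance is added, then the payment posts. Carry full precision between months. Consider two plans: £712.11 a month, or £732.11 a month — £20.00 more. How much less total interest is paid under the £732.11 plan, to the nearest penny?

Monthly rate r = 29.4%/12 = 2.45% = 0.0245.
At £712.11/mo: n = ⌈−ln(1 − rB₀/P)/ln(1+r)⌉ = 46 payments (last £349.12); total interest = total paid − £19,400.29 = £12,993.78.
At £732.11/mo: 44 payments (last £208.09); total interest £12,288.53.
Interest saved = £12,993.78 − £12,288.53 = £705.25.

£705.25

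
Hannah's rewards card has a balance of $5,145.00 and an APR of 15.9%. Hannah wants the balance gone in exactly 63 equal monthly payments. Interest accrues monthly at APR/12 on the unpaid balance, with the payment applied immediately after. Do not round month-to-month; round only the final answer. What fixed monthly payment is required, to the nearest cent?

Monthly rate r = 15.9%/12 = 1.325% = 0.01325.
Level-payment amortization: P = B₀·r / (1 − (1+r)^(−n)) = 5145.00·0.01325 / (1 − 1.01325^(−63)).
Denominator 1 − (1+r)^(−63) = 0.563631475.
P = 68.1713 / 0.563631475 ≈ 120.95.

$120.95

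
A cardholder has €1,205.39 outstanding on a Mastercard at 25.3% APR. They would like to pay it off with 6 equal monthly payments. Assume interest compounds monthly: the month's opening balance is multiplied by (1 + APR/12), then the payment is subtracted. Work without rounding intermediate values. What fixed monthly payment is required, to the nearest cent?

€215.98

Monthly rate r = 25.3%/12 = 2.10833% = 0.0210833.
Level-payment amortization: P = B₀·r / (1 − (1+r)^(−n)) = 1205.39·0.0210833 / (1 − 1.02108^(−6)).
Denominator 1 − (1+r)^(−6) = 0.117666283.
P = 25.4136 / 0.117666283 ≈ 215.98.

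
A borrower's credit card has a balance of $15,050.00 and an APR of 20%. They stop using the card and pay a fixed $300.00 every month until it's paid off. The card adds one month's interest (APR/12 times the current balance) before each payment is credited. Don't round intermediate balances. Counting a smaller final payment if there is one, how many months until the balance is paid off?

110 payments

Monthly rate r = 20%/12 = 1.66667% = 0.0166667.
Recurrence: B ← B·(1+r) − $300.00.
Month 1: interest $250.83; balance after payment $15,000.83.
Month 2: interest $250.01; balance after payment $14,950.85.
Closed form: n = −ln(1 − rB₀/P)/ln(1+r) = −ln(0.16389)/ln(1.01667) ≈ 109.416, so the balance reaches zero during payment 110.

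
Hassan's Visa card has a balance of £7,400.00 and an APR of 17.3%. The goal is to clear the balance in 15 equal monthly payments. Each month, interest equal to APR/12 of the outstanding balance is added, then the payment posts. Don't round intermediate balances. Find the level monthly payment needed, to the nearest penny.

Monthly rate r = 17.3%/12 = 1.44167% = 0.0144167.
Level-payment amortization: P = B₀·r / (1 − (1+r)^(−n)) = 7400.00·0.0144167 / (1 − 1.01442^(−15)).
Denominator 1 − (1+r)^(−15) = 0.193221418.
P = 106.683 / 0.193221418 ≈ 552.13.

£552.13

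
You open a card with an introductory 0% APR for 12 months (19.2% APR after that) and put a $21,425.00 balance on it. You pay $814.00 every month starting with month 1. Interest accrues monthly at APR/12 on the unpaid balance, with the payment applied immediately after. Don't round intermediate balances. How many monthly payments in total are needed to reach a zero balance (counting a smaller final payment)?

Promo months 1–12 at r₀ = 0%/12 = 0; months 13+ at r₁ = 19.2%/12 = 0.016.
After month 12 (no interest yet): B = $21,425.00 − 12·$814.00 = $11,657.00.
Then at r₁ with $814.00/mo: n₂ = −ln(1 − r₁·B/P)/ln(1+r₁) ≈ 16.39 → 17 more payments.

29 months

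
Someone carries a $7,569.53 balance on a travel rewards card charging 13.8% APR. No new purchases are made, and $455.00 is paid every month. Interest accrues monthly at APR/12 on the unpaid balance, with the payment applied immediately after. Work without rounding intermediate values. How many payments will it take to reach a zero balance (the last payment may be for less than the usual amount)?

19 months

Monthly rate r = 13.8%/12 = 1.15% = 0.0115.
Recurrence: B ← B·(1+r) − $455.00.
Month 1: interest $87.05; balance after payment $7,201.58.
Month 2: interest $82.82; balance after payment $6,829.40.
Closed form: n = −ln(1 − rB₀/P)/ln(1+r) = −ln(0.80868)/ln(1.0115) ≈ 18.571, so the balance reaches zero during payment 19.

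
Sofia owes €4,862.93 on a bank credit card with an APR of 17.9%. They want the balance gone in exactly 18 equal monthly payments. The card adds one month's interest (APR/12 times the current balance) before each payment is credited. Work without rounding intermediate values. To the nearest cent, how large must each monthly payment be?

€310.05

Monthly rate r = 17.9%/12 = 1.49167% = 0.0149167.
Level-payment amortization: P = B₀·r / (1 − (1+r)^(−n)) = 4862.93·0.0149167 / (1 − 1.01492^(−18)).
Denominator 1 − (1+r)^(−18) = 0.23395712.
P = 72.5387 / 0.23395712 ≈ 310.05.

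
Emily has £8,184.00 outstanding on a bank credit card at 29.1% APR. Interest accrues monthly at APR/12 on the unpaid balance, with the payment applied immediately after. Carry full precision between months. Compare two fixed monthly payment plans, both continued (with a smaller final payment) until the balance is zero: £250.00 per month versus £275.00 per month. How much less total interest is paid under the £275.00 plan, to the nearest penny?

£1,796.80

Monthly rate r = 29.1%/12 = 2.425% = 0.02425.
At £250.00/mo: n = ⌈−ln(1 − rB₀/P)/ln(1+r)⌉ = 66 payments (last £226.67); total interest = total paid − £8,184.00 = £8,292.67.
At £275.00/mo: 54 payments (last £104.87); total interest £6,495.87.
Interest saved = £8,292.67 − £6,495.87 = £1,796.80.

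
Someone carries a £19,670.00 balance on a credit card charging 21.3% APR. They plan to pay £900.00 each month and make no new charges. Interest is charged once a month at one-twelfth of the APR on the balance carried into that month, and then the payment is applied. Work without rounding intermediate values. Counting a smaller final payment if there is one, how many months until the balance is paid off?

Monthly rate r = 21.3%/12 = 1.775% = 0.01775.
Recurrence: B ← B·(1+r) − £900.00.
Month 1: interest £349.14; balance after payment £19,119.14.
Month 2: interest £339.36; balance after payment £18,558.51.
Closed form: n = −ln(1 − rB₀/P)/ln(1+r) = −ln(0.61206)/ln(1.01775) ≈ 27.902, so the balance reaches zero during payment 28.

28 payments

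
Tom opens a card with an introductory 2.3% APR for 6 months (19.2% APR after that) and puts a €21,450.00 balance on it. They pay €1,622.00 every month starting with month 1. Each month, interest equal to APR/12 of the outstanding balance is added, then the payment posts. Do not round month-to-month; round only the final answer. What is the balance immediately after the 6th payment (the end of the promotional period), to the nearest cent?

Promo months 1–6 at r₀ = 2.3%/12 = 0.00191667; months 7+ at r₁ = 19.2%/12 = 0.016.
After month 6: iterate B ← B·(1+r₀) − €1,622.00 for 6 months → €11,919.11.

€11,919.11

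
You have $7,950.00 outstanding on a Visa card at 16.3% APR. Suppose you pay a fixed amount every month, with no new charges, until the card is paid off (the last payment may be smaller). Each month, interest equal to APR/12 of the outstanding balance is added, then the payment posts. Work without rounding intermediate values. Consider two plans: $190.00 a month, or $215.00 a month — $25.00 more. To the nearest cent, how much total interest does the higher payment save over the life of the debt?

Monthly rate r = 16.3%/12 = 1.35833% = 0.0135833.
At $190.00/mo: n = ⌈−ln(1 − rB₀/P)/ln(1+r)⌉ = 63 payments (last $51.71); total interest = total paid − $7,950.00 = $3,881.71.
At $215.00/mo: 52 payments (last $153.36); total interest $3,168.36.
Interest saved = $3,881.71 − $3,168.36 = $713.35.

$713.35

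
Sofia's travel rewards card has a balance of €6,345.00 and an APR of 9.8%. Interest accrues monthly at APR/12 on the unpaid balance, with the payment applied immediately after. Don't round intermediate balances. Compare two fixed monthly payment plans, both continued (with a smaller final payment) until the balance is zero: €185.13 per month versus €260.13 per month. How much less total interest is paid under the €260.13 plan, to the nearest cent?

Monthly rate r = 9.8%/12 = 0.816667% = 0.00816667.
At €185.13/mo: n = ⌈−ln(1 − rB₀/P)/ln(1+r)⌉ = 41 payments (last €68.97); total interest = total paid − €6,345.00 = €1,129.17.
At €260.13/mo: 28 payments (last €81.39); total interest €759.90.
Interest saved = €1,129.17 − €759.90 = €369.27.

€369.27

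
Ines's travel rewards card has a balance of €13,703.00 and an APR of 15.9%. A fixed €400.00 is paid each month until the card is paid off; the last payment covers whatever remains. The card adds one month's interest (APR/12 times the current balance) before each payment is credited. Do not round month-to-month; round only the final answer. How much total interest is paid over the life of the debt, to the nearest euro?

€4,681

Monthly rate r = 15.9%/12 = 1.325% = 0.01325.
Payoff takes n = ⌈−ln(1 − rB₀/P)/ln(1+r)⌉ = ⌈45.960⌉ = 46 payments; the last is €384.22.
Total paid = 45·€400.00 + €384.22 = €18,384.22.
Total interest = total paid − principal = €18,384.22 − €13,703.00 = €4,681.22.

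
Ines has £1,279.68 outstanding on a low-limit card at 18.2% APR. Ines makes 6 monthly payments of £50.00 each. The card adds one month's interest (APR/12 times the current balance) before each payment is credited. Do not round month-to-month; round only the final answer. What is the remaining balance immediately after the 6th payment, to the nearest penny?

£1,089.03

Monthly rate r = 18.2%/12 = 1.51667% = 0.0151667.
Each month: B ← B·(1+r) − £50.00.
Month 1: interest £19.41; balance after payment £1,249.09.
Month 2: interest £18.94; balance after payment £1,218.03.
Month 3: interest £18.47; balance after payment £1,186.51.
Month 4: interest £18.00; balance after payment £1,154.50.
Month 5: interest £17.51; balance after payment £1,122.01.
Month 6: interest £17.02; balance after payment £1,089.03.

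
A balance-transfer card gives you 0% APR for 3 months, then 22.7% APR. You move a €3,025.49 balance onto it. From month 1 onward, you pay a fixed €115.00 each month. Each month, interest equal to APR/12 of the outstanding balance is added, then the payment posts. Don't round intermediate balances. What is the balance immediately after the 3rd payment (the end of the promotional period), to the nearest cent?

Promo months 1–3 at r₀ = 0%/12 = 0; months 4+ at r₁ = 22.7%/12 = 0.0189167.
After month 3 (no interest yet): B = €3,025.49 − 3·€115.00 = €2,680.49.

€2,680.49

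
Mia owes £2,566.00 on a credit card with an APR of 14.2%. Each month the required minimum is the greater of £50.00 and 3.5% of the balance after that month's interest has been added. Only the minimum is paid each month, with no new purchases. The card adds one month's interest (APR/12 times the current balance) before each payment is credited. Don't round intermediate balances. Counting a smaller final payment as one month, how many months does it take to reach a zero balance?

60 months

Monthly rate r = 14.2%/12 = 1.18333% = 0.0118333.
While 3.5% of the post-interest balance exceeds £50.00, each month B ← (B·(1+r))·(1 − 0.035), i.e. B shrinks by the factor (1+r)·0.965 = 0.97642.
This holds for months 1–26. Entering month 27 the balance is £1,379.75; 3.5% of the post-interest balance is now below £50.00, so the flat £50.00 minimum applies from here.
From month 27 a fixed £50.00 at rate r clears £1,379.75 in 34 more payments. Total: 26 + 34 = 60 months.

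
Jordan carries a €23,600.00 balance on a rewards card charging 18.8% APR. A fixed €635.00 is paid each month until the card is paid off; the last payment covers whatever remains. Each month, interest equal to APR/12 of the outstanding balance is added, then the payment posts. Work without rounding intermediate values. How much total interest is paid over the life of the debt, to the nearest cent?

€12,056.94

Monthly rate r = 18.8%/12 = 1.56667% = 0.0156667.
Payoff takes n = ⌈−ln(1 − rB₀/P)/ln(1+r)⌉ = ⌈56.152⌉ = 57 payments; the last is €96.94.
Total paid = 56·€635.00 + €96.94 = €35,656.94.
Total interest = total paid − principal = €35,656.94 − €23,600.00 = €12,056.94.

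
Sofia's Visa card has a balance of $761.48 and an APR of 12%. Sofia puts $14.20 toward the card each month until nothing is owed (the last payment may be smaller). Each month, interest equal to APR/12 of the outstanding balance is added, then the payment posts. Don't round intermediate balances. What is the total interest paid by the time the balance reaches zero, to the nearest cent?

Monthly rate r = 12%/12 = 1% = 0.01.
Payoff takes n = ⌈−ln(1 − rB₀/P)/ln(1+r)⌉ = ⌈77.225⌉ = 78 payments; the last is $3.21.
Total paid = 77·$14.20 + $3.21 = $1,096.61.
Total interest = total paid − principal = $1,096.61 − $761.48 = $335.13.

$335.13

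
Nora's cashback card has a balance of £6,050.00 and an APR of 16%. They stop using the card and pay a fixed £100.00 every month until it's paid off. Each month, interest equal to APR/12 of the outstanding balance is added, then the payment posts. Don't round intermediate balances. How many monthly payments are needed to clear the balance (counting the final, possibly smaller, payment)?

125 months

Monthly rate r = 16%/12 = 1.33333% = 0.0133333.
Recurrence: B ← B·(1+r) − £100.00.
Month 1: interest £80.67; balance after payment £6,030.67.
Month 2: interest £80.41; balance after payment £6,011.08.
Closed form: n = −ln(1 − rB₀/P)/ln(1+r) = −ln(0.19333)/ln(1.01333) ≈ 124.070, so the balance reaches zero during payment 125.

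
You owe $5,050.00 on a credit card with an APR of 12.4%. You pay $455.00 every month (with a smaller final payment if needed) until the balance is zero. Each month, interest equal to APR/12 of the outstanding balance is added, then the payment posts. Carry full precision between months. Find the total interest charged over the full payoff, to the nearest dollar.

Monthly rate r = 12.4%/12 = 1.03333% = 0.0103333.
Payoff takes n = ⌈−ln(1 − rB₀/P)/ln(1+r)⌉ = ⌈11.849⌉ = 12 payments; the last is $386.79.
Total paid = 11·$455.00 + $386.79 = $5,391.79.
Total interest = total paid − principal = $5,391.79 − $5,050.00 = $341.79.

$342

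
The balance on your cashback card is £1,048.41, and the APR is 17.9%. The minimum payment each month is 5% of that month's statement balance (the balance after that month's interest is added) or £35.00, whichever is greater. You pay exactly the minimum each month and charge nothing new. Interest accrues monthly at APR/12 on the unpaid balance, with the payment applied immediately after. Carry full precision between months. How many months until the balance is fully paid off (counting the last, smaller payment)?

Monthly rate r = 17.9%/12 = 1.49167% = 0.0149167.
While 5% of the post-interest balance exceeds £35.00, each month B ← (B·(1+r))·(1 − 0.05), i.e. B shrinks by the factor (1+r)·0.95 = 0.96417.
This holds for months 1–12. Entering month 13 the balance is £676.67; 5% of the post-interest balance is now below £35.00, so the flat £35.00 minimum applies from here.
From month 13 a fixed £35.00 at rate r clears £676.67 in 23 more payments. Total: 12 + 23 = 35 months.

35 months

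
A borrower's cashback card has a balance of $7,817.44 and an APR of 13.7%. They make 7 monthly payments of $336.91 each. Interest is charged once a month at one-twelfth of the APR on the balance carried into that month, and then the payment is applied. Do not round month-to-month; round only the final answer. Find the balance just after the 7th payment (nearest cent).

$6,023.29

Monthly rate r = 13.7%/12 = 1.14167% = 0.0114167.
Each month: B ← B·(1+r) − $336.91.
Month 1: interest $89.25; balance after payment $7,569.78.
Month 2: interest $86.42; balance after payment $7,319.29.
Month 3: interest $83.56; balance after payment $7,065.94.
Month 4: interest $80.67; balance after payment $6,809.70.
Month 5: interest $77.74; balance after payment $6,550.54.
Month 6: interest $74.79; balance after payment $6,288.41.
Month 7: interest $71.79; balance after payment $6,023.29.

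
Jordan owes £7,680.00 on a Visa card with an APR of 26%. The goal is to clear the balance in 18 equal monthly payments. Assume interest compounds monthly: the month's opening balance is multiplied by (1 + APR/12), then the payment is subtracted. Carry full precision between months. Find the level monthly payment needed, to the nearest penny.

Monthly rate r = 26%/12 = 2.16667% = 0.0216667.
Level-payment amortization: P = B₀·r / (1 − (1+r)^(−n)) = 7680.00·0.0216667 / (1 − 1.02167^(−18)).
Denominator 1 − (1+r)^(−18) = 0.320117339.
P = 166.4 / 0.320117339 ≈ 519.81.

£519.81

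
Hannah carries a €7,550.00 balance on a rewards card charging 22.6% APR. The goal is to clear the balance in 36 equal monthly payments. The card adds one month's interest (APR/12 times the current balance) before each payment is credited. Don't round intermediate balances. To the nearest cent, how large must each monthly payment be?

€290.69

Monthly rate r = 22.6%/12 = 1.88333% = 0.0188333.
Level-payment amortization: P = B₀·r / (1 − (1+r)^(−n)) = 7550.00·0.0188333 / (1 − 1.01883^(−36)).
Denominator 1 − (1+r)^(−36) = 0.489157801.
P = 142.192 / 0.489157801 ≈ 290.69.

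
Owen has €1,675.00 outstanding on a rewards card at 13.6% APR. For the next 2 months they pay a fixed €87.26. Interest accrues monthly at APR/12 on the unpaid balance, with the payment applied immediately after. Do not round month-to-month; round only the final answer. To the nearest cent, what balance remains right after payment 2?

€1,537.67

Monthly rate r = 13.6%/12 = 1.13333% = 0.0113333.
Each month: B ← B·(1+r) − €87.26.
Month 1: interest €18.98; balance after payment €1,606.72.
Month 2: interest €18.21; balance after payment €1,537.67.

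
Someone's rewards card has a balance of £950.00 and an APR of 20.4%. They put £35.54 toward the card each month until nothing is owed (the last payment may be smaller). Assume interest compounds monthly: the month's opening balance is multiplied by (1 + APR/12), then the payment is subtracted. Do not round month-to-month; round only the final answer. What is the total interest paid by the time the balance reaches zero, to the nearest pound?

Monthly rate r = 20.4%/12 = 1.7% = 0.017.
Payoff takes n = ⌈−ln(1 − rB₀/P)/ln(1+r)⌉ = ⌈35.943⌉ = 36 payments; the last is £33.54.
Total paid = 35·£35.54 + £33.54 = £1,277.44.
Total interest = total paid − principal = £1,277.44 − £950.00 = £327.44.

£327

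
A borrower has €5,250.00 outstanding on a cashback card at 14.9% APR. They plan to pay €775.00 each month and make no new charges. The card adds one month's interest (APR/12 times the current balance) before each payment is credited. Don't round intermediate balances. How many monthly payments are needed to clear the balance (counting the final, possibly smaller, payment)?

8 months

Monthly rate r = 14.9%/12 = 1.24167% = 0.0124167.
Recurrence: B ← B·(1+r) − €775.00.
Month 1: interest €65.19; balance after payment €4,540.19.
Month 2: interest €56.37; balance after payment €3,821.56.
Closed form: n = −ln(1 − rB₀/P)/ln(1+r) = −ln(0.91589)/ln(1.01242) ≈ 7.120, so the balance reaches zero during payment 8.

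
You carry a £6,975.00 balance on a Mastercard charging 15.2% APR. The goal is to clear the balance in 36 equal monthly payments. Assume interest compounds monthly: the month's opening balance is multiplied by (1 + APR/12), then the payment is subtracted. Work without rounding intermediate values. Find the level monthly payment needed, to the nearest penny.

Monthly rate r = 15.2%/12 = 1.26667% = 0.0126667.
Level-payment amortization: P = B₀·r / (1 − (1+r)^(−n)) = 6975.00·0.0126667 / (1 − 1.01267^(−36)).
Denominator 1 − (1+r)^(−36) = 0.364368419.
P = 88.35 / 0.364368419 ≈ 242.47.

£242.47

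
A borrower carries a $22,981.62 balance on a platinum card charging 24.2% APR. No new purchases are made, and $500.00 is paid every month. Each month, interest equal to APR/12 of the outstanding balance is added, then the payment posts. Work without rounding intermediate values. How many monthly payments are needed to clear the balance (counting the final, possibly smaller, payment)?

132 payments

Monthly rate r = 24.2%/12 = 2.01667% = 0.0201667.
Recurrence: B ← B·(1+r) − $500.00.
Month 1: interest $463.46; balance after payment $22,945.08.
Month 2: interest $462.73; balance after payment $22,907.81.
Closed form: n = −ln(1 − rB₀/P)/ln(1+r) = −ln(0.073075)/ln(1.02017) ≈ 131.036, so the balance reaches zero during payment 132.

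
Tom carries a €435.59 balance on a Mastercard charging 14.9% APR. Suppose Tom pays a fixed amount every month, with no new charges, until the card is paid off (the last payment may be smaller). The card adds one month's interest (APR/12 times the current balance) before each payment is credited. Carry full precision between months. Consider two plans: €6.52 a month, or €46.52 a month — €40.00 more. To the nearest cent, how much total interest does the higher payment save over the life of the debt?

€468.85

Monthly rate r = 14.9%/12 = 1.24167% = 0.0124167.
At €6.52/mo: n = ⌈−ln(1 − rB₀/P)/ln(1+r)⌉ = 144 payments (last €2.43); total interest = total paid − €435.59 = €499.20.
At €46.52/mo: 11 payments (last €0.74); total interest €30.35.
Interest saved = €499.20 − €30.35 = €468.85.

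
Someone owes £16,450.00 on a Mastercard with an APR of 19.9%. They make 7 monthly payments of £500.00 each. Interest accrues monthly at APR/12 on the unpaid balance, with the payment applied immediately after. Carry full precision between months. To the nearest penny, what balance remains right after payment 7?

Monthly rate r = 19.9%/12 = 1.65833% = 0.0165833.
Each month: B ← B·(1+r) − £500.00.
Month 1: interest £272.80; balance after payment £16,222.80.
Month 2: interest £269.03; balance after payment £15,991.82.
Month 3: interest £265.20; balance after payment £15,757.02.
Month 4: interest £261.30; balance after payment £15,518.33.
Month 5: interest £257.35; balance after payment £15,275.67.
Month 6: interest £253.32; balance after payment £15,028.99.
Month 7: interest £249.23; balance after payment £14,778.22.

£14,778.22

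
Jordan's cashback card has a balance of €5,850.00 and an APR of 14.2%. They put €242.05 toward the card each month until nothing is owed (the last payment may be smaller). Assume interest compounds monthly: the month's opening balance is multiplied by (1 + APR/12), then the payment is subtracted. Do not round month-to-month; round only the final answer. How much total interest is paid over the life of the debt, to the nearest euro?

€1,082

Monthly rate r = 14.2%/12 = 1.18333% = 0.0118333.
Payoff takes n = ⌈−ln(1 − rB₀/P)/ln(1+r)⌉ = ⌈28.636⌉ = 29 payments; the last is €154.16.
Total paid = 28·€242.05 + €154.16 = €6,931.56.
Total interest = total paid − principal = €6,931.56 − €5,850.00 = €1,081.56.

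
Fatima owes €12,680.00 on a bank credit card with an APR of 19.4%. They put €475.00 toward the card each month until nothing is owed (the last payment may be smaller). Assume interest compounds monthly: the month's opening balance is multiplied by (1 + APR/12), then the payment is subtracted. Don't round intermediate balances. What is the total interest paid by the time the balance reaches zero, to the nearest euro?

Monthly rate r = 19.4%/12 = 1.61667% = 0.0161667.
Payoff takes n = ⌈−ln(1 − rB₀/P)/ln(1+r)⌉ = ⌈35.222⌉ = 36 payments; the last is €106.10.
Total paid = 35·€475.00 + €106.10 = €16,731.10.
Total interest = total paid − principal = €16,731.10 − €12,680.00 = €4,051.10.

€4,051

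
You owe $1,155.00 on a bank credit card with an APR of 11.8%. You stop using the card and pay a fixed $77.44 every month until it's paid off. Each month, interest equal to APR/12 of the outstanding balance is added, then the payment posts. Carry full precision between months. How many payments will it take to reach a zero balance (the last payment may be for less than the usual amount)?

Monthly rate r = 11.8%/12 = 0.983333% = 0.00983333.
Recurrence: B ← B·(1+r) − $77.44.
Month 1: interest $11.36; balance after payment $1,088.92.
Month 2: interest $10.71; balance after payment $1,022.19.
Closed form: n = −ln(1 − rB₀/P)/ln(1+r) = −ln(0.85334)/ln(1.00983) ≈ 16.208, so the balance reaches zero during payment 17.

17 months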